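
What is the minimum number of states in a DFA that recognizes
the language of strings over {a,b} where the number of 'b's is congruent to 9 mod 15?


States track (count of 'b') mod 15.
Need 15 states: one per remainder 0..14; accept = remainder 9.

15


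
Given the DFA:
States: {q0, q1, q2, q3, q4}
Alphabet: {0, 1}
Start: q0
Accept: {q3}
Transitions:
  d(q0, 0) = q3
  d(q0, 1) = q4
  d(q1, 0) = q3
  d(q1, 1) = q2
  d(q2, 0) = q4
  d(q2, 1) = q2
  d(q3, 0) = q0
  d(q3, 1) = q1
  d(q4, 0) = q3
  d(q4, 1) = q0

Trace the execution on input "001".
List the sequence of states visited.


Input: 001
d(q0, 0) = q3
d(q3, 0) = q0
d(q0, 1) = q4


q0 -> q3 -> q0 -> q4


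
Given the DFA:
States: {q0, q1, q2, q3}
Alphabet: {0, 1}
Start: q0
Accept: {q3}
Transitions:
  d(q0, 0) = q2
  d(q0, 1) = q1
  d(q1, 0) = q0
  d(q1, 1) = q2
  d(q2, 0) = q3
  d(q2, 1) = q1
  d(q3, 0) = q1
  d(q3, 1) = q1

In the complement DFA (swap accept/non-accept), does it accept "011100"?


Trace: q0 -> q2 -> q1 -> q2 -> q1 -> q0 -> q2
Final: q2
Original accept: {q3}
Complement: q2 is not in original accept

Yes, complement accepts (original rejects)


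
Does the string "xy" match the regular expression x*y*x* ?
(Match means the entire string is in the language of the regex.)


|string| = 2; first = 'x'; last = 'y'

Yes, "xy" matches x*y*x*


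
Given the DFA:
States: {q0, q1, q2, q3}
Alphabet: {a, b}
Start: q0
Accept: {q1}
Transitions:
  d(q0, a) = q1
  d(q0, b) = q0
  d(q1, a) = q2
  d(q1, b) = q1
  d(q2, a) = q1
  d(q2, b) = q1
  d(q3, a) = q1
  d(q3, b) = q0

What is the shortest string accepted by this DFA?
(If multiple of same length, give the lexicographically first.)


BFS by string length (lex-first path to each state shown):
  len 0: q0<-""
  len 1: q0<-"b", q1<-"a"
Found accept state at length 1.

"a"


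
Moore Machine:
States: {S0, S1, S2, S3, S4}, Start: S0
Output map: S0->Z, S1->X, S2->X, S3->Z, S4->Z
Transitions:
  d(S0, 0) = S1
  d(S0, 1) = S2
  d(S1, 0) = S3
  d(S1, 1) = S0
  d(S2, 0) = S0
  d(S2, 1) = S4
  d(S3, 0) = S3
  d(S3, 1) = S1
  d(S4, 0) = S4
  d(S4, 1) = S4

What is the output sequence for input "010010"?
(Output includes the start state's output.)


Start: S0 (output Z)
  --0--> S1 (output X)
  --1--> S0 (output Z)
  --0--> S1 (output X)
  --0--> S3 (output Z)
  --1--> S1 (output X)
  --0--> S3 (output Z)

"ZXZXZXZ"


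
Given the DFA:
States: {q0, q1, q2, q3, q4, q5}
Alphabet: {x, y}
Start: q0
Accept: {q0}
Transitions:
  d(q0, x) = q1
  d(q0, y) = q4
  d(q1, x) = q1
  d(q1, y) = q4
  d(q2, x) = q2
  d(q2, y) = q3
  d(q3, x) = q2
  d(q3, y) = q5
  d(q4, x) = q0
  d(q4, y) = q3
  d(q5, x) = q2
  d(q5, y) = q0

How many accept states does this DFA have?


Accept states listed: {q0}
Counting: q0(1)

1


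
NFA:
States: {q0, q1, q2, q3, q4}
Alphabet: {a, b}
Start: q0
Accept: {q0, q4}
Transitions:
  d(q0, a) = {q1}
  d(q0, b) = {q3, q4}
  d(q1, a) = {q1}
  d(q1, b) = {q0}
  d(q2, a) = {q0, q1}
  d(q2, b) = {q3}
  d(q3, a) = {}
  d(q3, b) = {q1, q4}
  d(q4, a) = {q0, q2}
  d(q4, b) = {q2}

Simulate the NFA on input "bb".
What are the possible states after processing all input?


Start: {q0}
  --b--> {q3, q4}
  --b--> {q1, q2, q4}

{q1, q2, q4}


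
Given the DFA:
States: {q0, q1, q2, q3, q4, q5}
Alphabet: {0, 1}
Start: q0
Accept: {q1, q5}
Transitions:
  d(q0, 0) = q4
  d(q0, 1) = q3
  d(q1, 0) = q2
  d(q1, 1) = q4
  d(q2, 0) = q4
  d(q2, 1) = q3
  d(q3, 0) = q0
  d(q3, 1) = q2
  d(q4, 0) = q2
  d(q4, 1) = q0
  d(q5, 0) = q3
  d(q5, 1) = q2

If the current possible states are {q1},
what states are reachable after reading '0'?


Apply transition on '0' from each current state:
  d(q1, 0) = q2

{q2}


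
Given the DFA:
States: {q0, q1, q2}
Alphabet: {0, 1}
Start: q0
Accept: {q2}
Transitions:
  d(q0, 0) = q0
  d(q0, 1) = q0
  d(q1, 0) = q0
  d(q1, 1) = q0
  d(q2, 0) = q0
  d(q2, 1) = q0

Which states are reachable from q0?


BFS from q0:
  layer 0: {q0}

{q0}


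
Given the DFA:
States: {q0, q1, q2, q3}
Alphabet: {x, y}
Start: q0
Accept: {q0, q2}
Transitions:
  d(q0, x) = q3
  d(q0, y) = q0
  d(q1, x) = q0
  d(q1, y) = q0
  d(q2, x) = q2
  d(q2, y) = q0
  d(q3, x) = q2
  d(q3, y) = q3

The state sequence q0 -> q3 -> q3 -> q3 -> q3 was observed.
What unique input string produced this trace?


Trace back each transition to find the symbol:
  q0 --[x]--> q3
  q3 --[y]--> q3
  q3 --[y]--> q3
  q3 --[y]--> q3

"xyyy"


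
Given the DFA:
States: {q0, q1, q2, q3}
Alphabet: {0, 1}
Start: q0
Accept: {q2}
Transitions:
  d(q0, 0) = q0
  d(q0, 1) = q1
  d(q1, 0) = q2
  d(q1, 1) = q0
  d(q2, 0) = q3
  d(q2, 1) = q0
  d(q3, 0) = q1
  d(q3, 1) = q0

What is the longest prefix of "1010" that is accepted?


Run the DFA, marking each prefix where the state is accepting:
  "" -> q0 [reject]
  "1" -> q1 [reject]
  "10" -> q2 [accept]
  "101" -> q0 [reject]
  "1010" -> q0 [reject]

"10"


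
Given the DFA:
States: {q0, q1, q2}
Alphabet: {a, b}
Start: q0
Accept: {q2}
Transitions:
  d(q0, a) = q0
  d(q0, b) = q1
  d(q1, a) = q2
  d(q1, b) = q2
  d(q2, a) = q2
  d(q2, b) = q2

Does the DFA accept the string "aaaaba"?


Trace: q0 -> q0 -> q0 -> q0 -> q0 -> q1 -> q2
Final state: q2
Accept states: {q2}

Yes, accepted (final state q2 is an accept state)


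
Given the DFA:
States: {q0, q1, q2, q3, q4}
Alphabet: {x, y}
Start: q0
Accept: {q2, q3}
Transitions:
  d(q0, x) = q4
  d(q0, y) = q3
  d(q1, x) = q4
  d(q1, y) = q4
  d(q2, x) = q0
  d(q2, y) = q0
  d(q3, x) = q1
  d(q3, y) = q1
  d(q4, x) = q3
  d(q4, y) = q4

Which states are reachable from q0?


BFS from q0:
  layer 0: {q0}
  layer 1: {q3, q4}
  layer 2: {q1}

{q0, q1, q3, q4}


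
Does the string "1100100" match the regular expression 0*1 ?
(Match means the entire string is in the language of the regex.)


|string| = 7; first = '1'; last = '0'

No, "1100100" does not match 0*1


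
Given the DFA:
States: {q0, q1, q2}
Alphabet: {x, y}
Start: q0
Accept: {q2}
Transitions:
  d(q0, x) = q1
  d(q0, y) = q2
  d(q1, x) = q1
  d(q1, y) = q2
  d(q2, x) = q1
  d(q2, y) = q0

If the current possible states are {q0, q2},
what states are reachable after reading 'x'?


Apply transition on 'x' from each current state:
  d(q0, x) = q1
  d(q2, x) = q1

{q1}


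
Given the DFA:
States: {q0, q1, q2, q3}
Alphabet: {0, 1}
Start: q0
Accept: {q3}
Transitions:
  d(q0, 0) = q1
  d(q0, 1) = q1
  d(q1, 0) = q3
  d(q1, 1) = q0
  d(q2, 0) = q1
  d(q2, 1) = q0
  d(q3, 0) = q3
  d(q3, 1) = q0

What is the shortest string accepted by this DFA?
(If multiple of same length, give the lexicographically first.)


BFS by string length (lex-first path to each state shown):
  len 0: q0<-""
  len 1: q1<-"0"
  len 2: q0<-"01", q3<-"00"
Found accept state at length 2.

"00"


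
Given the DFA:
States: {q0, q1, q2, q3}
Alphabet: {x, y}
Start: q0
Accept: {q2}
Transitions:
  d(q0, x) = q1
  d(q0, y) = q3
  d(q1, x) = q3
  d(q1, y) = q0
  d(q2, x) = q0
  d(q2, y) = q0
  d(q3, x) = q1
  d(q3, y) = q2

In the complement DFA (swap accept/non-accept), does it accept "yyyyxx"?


Trace: q0 -> q3 -> q2 -> q0 -> q3 -> q1 -> q3
Final: q3
Original accept: {q2}
Complement: q3 is not in original accept

Yes, complement accepts (original rejects)


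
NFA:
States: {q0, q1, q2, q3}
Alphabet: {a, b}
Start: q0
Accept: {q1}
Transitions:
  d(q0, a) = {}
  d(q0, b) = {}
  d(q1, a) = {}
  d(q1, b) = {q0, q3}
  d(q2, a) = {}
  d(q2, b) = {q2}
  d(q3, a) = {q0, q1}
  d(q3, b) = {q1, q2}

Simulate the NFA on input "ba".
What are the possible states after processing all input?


Start: {q0}
  --b--> {}
  --a--> {}

{} (empty set, no valid transitions)


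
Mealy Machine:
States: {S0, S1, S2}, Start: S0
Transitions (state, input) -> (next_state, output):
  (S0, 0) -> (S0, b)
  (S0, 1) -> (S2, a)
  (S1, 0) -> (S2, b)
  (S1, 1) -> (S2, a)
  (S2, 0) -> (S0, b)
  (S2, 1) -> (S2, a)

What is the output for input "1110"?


Step-by-step:
  (S0, 1) -> (S2, a)
  (S2, 1) -> (S2, a)
  (S2, 1) -> (S2, a)
  (S2, 0) -> (S0, b)

"aaab"


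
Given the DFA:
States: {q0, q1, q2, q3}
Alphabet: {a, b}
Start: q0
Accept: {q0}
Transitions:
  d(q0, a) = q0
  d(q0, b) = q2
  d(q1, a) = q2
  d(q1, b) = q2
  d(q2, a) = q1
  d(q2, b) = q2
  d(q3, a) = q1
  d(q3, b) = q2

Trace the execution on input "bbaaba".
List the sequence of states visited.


Input: bbaaba
d(q0, b) = q2
d(q2, b) = q2
d(q2, a) = q1
d(q1, a) = q2
d(q2, b) = q2
d(q2, a) = q1


q0 -> q2 -> q2 -> q1 -> q2 -> q2 -> q1


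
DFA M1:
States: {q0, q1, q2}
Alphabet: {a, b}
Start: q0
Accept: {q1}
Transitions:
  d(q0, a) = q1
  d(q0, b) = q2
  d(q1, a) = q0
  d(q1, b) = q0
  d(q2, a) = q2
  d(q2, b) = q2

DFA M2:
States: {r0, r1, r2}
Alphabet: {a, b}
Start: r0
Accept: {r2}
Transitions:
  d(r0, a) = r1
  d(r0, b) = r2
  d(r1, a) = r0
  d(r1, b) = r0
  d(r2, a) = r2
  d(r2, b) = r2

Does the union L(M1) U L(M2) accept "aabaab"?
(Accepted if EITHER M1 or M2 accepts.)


M1: final=q2 accepted=False
M2: final=r2 accepted=True

Yes, union accepts


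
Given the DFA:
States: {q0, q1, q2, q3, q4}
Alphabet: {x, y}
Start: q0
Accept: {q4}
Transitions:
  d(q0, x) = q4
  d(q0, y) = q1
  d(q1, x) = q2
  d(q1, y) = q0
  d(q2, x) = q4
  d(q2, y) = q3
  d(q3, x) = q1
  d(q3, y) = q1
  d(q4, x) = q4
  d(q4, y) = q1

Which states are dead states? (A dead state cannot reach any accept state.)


Forward reachability from each state:
  q0 -> reaches accept state q4 (live)
  q1 -> reaches accept state q4 (live)
  q2 -> reaches accept state q4 (live)
  q3 -> reaches accept state q4 (live)
  q4 -> reaches accept state q4 (live)

None (all states can reach an accept state)


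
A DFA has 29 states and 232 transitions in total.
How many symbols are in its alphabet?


Each state has exactly one transition per symbol.
|alphabet| = transitions / states = 232 / 29 = 8

8


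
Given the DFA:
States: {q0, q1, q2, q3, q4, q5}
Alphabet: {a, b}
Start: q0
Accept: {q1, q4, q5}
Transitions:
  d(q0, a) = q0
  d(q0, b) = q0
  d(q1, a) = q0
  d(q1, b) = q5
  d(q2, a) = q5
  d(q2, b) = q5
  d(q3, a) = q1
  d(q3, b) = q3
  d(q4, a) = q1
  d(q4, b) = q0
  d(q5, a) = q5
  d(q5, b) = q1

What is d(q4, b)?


Looking up transition d(q4, b)

q0


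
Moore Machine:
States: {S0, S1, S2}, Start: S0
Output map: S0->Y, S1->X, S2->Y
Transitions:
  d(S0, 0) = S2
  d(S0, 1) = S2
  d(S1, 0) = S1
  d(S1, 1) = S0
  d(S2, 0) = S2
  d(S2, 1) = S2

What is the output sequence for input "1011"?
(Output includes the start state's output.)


Start: S0 (output Y)
  --1--> S2 (output Y)
  --0--> S2 (output Y)
  --1--> S2 (output Y)
  --1--> S2 (output Y)

"YYYYY"


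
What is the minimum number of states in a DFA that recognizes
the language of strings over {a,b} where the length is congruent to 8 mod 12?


States track (length) mod 12.
Need 12 states: one per remainder 0..11; accept = remainder 8.

12


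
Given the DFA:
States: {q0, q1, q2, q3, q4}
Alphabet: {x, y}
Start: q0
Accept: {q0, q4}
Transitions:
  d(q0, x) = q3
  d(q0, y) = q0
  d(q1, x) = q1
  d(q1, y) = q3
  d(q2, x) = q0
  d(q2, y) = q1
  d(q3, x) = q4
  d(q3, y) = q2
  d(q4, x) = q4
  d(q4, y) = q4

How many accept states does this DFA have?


Accept states listed: {q0, q4}
Counting: q0(1) q4(2)

2


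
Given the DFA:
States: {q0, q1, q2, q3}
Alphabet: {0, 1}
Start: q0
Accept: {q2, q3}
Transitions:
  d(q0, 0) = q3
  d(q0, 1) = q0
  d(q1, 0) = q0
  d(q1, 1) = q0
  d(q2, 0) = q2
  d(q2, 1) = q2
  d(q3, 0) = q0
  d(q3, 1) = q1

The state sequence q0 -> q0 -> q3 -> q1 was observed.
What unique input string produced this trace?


Trace back each transition to find the symbol:
  q0 --[1]--> q0
  q0 --[0]--> q3
  q3 --[1]--> q1

"101"


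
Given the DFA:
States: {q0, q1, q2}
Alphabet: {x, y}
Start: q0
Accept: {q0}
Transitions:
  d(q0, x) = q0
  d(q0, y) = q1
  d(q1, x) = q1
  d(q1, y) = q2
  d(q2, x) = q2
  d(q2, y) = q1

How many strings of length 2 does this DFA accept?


Enumerating all length-2 strings:
  "xx" -> q0 [accept]
  "xy" -> q1 [reject]
  "yx" -> q1 [reject]
  "yy" -> q2 [reject]

1 out of 4


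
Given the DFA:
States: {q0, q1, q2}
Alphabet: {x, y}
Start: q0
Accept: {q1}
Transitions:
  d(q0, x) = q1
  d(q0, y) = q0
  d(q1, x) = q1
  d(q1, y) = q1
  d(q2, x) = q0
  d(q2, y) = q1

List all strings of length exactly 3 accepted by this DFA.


All strings of length 3: 8 total
Accepted: 7

"xxx", "xxy", "xyx", "xyy", "yxx", "yxy", "yyx"


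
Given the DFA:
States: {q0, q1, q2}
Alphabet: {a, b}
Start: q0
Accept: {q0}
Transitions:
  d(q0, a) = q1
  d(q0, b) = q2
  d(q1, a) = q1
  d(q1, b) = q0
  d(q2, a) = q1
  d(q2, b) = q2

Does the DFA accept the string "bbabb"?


Trace: q0 -> q2 -> q2 -> q1 -> q0 -> q2
Final state: q2
Accept states: {q0}

No, rejected (final state q2 is not an accept state)


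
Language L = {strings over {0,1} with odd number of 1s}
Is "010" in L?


count('1') = 1; 1 mod 2 = 1

Yes, "010" is in L


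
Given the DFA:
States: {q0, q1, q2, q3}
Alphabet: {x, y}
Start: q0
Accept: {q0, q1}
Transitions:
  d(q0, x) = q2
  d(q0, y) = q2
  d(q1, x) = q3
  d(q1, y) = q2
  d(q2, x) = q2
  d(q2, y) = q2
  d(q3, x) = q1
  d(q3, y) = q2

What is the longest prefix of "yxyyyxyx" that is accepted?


Run the DFA, marking each prefix where the state is accepting:
  "" -> q0 [accept]
  "y" -> q2 [reject]
  "yx" -> q2 [reject]
  "yxy" -> q2 [reject]
  "yxyy" -> q2 [reject]
  "yxyyy" -> q2 [reject]
  "yxyyyx" -> q2 [reject]
  "yxyyyxy" -> q2 [reject]
  "yxyyyxyx" -> q2 [reject]

""


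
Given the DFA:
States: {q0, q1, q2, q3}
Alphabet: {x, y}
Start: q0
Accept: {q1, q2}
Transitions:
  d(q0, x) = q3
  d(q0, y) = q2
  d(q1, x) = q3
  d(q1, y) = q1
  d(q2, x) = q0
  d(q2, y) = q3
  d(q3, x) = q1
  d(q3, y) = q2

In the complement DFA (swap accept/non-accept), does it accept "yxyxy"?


Trace: q0 -> q2 -> q0 -> q2 -> q0 -> q2
Final: q2
Original accept: {q1, q2}
Complement: q2 is in original accept

No, complement rejects (original accepts)


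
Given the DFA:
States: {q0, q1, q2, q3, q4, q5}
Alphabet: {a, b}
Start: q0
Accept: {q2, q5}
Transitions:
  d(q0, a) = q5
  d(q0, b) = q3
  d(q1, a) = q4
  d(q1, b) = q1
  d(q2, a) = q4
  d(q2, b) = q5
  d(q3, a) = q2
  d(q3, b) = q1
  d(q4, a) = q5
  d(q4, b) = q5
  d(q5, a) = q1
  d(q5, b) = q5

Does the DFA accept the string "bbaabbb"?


Trace: q0 -> q3 -> q1 -> q4 -> q5 -> q5 -> q5 -> q5
Final state: q5
Accept states: {q2, q5}

Yes, accepted (final state q5 is an accept state)


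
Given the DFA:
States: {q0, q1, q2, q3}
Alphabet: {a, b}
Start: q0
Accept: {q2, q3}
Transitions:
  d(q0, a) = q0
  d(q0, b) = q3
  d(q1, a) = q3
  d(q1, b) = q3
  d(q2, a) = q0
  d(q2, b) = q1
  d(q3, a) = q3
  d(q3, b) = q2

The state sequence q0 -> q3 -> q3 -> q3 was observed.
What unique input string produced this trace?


Trace back each transition to find the symbol:
  q0 --[b]--> q3
  q3 --[a]--> q3
  q3 --[a]--> q3

"baa"


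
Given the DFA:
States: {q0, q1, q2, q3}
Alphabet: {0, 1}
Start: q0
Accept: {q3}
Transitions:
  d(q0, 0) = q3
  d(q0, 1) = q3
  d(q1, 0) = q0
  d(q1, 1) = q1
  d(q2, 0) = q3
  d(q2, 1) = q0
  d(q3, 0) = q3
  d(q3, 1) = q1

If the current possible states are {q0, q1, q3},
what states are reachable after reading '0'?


Apply transition on '0' from each current state:
  d(q0, 0) = q3
  d(q1, 0) = q0
  d(q3, 0) = q3

{q0, q3}


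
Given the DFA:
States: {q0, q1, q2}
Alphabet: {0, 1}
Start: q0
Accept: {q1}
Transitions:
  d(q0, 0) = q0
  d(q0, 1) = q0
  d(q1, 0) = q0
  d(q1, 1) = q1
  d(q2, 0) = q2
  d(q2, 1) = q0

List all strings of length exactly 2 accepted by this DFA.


All strings of length 2: 4 total
Accepted: 0

None


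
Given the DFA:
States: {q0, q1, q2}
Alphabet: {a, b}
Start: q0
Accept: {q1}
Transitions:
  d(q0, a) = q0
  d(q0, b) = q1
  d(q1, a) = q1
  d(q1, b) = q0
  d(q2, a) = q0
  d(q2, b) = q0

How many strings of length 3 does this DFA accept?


Enumerating all length-3 strings:
  "aaa" -> q0 [reject]
  "aab" -> q1 [accept]
  "aba" -> q1 [accept]
  "abb" -> q0 [reject]
  "baa" -> q1 [accept]
  "bab" -> q0 [reject]
  "bba" -> q0 [reject]
  "bbb" -> q1 [accept]

4 out of 8


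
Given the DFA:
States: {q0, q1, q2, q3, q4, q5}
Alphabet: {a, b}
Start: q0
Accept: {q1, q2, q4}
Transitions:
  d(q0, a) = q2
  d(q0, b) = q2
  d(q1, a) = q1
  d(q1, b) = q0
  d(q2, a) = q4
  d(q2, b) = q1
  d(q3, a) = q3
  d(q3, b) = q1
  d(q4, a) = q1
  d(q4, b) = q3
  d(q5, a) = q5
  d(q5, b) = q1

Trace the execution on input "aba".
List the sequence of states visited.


Input: aba
d(q0, a) = q2
d(q2, b) = q1
d(q1, a) = q1


q0 -> q2 -> q1 -> q1


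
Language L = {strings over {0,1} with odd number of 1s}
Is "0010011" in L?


count('1') = 3; 3 mod 2 = 1

Yes, "0010011" is in L


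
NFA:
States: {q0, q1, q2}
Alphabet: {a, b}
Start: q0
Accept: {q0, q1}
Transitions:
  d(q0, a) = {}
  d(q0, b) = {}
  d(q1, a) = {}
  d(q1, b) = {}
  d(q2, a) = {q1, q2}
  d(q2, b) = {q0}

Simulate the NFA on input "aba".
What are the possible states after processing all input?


Start: {q0}
  --a--> {}
  --b--> {}
  --a--> {}

{} (empty set, no valid transitions)


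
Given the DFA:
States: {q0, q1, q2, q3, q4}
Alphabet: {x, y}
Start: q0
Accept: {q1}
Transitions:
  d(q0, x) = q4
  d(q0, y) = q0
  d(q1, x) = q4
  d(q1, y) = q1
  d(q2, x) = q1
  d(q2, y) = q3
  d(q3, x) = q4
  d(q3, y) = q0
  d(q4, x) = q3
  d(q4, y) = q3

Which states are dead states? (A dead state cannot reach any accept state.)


Forward reachability from each state:
  q0 -> reaches {q0, q3, q4}, no accept state (dead)
  q1 -> reaches accept state q1 (live)
  q2 -> reaches accept state q1 (live)
  q3 -> reaches {q0, q3, q4}, no accept state (dead)
  q4 -> reaches {q0, q3, q4}, no accept state (dead)

{q0, q3, q4}


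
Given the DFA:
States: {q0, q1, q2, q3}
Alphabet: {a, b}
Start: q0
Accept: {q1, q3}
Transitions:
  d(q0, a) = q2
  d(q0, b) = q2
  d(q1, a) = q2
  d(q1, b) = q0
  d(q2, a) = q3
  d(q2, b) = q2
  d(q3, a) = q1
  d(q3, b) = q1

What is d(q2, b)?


Looking up transition d(q2, b)

q2


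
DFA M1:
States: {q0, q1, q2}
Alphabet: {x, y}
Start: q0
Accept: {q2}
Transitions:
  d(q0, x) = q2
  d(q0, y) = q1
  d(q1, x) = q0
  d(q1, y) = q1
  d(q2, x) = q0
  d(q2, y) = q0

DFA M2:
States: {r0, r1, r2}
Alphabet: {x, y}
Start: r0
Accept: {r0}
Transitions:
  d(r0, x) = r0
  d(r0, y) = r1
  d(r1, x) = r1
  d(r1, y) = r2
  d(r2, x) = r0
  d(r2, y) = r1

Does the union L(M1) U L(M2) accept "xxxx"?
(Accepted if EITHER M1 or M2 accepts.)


M1: final=q0 accepted=False
M2: final=r0 accepted=True

Yes, union accepts


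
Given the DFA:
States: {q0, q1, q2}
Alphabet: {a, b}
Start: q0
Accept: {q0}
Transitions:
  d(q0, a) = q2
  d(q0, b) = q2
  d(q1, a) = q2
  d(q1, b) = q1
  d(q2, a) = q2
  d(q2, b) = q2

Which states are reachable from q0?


BFS from q0:
  layer 0: {q0}
  layer 1: {q2}

{q0, q2}


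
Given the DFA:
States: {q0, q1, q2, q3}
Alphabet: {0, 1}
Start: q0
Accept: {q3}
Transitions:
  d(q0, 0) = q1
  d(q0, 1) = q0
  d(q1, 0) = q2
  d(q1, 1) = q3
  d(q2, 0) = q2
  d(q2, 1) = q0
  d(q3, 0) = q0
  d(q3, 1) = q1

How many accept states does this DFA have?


Accept states listed: {q3}
Counting: q3(1)

1


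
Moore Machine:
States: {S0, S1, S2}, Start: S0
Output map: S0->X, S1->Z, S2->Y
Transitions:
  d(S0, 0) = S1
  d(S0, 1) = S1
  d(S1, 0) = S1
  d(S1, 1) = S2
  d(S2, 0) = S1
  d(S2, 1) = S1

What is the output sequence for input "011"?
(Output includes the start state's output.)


Start: S0 (output X)
  --0--> S1 (output Z)
  --1--> S2 (output Y)
  --1--> S1 (output Z)

"XZYZ"


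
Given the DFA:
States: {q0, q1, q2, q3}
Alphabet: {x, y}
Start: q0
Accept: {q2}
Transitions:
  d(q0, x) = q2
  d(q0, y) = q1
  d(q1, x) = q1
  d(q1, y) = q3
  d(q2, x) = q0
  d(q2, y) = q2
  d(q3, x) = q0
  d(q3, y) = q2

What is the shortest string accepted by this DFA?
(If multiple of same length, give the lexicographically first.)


BFS by string length (lex-first path to each state shown):
  len 0: q0<-""
  len 1: q1<-"y", q2<-"x"
Found accept state at length 1.

"x"


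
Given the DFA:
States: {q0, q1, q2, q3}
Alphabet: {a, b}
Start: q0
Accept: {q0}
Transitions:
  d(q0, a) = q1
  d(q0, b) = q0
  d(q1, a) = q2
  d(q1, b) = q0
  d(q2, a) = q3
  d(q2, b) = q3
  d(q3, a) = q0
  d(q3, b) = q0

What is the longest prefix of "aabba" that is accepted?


Run the DFA, marking each prefix where the state is accepting:
  "" -> q0 [accept]
  "a" -> q1 [reject]
  "aa" -> q2 [reject]
  "aab" -> q3 [reject]
  "aabb" -> q0 [accept]
  "aabba" -> q1 [reject]

"aabb"


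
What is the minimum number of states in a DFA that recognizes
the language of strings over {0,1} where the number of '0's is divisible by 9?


States track (count of '0') mod 9.
Need 9 states: one per remainder 0..8; accept = remainder 0.

9


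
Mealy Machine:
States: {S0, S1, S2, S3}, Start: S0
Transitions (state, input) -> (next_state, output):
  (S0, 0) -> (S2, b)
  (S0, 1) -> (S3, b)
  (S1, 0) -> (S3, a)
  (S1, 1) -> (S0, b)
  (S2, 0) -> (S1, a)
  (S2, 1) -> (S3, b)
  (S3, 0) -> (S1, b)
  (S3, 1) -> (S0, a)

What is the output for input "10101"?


Step-by-step:
  (S0, 1) -> (S3, b)
  (S3, 0) -> (S1, b)
  (S1, 1) -> (S0, b)
  (S0, 0) -> (S2, b)
  (S2, 1) -> (S3, b)

"bbbbb"


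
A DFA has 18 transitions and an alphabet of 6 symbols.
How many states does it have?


Each state has exactly one transition per symbol.
states = transitions / |alphabet| = 18 / 6 = 3

3


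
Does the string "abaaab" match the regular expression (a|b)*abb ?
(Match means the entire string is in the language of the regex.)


|string| = 6; first = 'a'; last = 'b'

No, "abaaab" does not match (a|b)*abb


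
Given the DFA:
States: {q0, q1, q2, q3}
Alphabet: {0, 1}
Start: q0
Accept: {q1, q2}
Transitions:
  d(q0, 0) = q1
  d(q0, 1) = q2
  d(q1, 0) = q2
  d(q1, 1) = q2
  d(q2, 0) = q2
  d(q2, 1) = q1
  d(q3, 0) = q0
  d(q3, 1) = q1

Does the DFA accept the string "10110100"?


Trace: q0 -> q2 -> q2 -> q1 -> q2 -> q2 -> q1 -> q2 -> q2
Final state: q2
Accept states: {q1, q2}

Yes, accepted (final state q2 is an accept state)


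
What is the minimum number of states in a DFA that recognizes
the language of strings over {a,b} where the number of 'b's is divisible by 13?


States track (count of 'b') mod 13.
Need 13 states: one per remainder 0..12; accept = remainder 0.

13


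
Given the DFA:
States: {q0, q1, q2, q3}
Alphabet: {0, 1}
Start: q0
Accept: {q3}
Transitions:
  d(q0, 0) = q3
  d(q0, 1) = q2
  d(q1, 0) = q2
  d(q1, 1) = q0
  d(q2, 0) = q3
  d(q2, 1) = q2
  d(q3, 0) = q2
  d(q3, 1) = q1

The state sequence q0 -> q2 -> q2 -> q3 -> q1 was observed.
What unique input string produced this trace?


Trace back each transition to find the symbol:
  q0 --[1]--> q2
  q2 --[1]--> q2
  q2 --[0]--> q3
  q3 --[1]--> q1

"1101"


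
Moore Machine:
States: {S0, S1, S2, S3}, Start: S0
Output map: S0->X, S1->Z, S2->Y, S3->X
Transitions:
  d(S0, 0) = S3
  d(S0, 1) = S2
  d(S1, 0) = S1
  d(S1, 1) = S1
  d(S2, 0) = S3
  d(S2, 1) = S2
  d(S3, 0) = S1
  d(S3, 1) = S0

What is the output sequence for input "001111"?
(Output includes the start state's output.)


Start: S0 (output X)
  --0--> S3 (output X)
  --0--> S1 (output Z)
  --1--> S1 (output Z)
  --1--> S1 (output Z)
  --1--> S1 (output Z)
  --1--> S1 (output Z)

"XXZZZZZ"


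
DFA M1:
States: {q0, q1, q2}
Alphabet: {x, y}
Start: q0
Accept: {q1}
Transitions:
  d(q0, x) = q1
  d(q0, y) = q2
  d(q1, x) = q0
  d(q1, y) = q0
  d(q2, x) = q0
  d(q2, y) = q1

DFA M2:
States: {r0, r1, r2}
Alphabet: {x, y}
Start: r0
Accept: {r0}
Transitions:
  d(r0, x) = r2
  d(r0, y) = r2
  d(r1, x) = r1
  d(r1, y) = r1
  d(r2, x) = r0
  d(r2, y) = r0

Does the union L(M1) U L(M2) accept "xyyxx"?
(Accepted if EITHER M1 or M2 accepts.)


M1: final=q1 accepted=True
M2: final=r2 accepted=False

Yes, union accepts


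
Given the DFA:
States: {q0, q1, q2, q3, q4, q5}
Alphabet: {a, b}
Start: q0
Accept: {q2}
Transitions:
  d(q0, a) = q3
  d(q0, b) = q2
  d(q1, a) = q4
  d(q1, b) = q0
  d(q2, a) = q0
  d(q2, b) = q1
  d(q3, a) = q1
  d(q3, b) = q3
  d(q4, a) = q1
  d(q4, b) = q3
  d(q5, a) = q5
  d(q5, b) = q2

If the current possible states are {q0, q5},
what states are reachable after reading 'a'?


Apply transition on 'a' from each current state:
  d(q0, a) = q3
  d(q5, a) = q5

{q3, q5}


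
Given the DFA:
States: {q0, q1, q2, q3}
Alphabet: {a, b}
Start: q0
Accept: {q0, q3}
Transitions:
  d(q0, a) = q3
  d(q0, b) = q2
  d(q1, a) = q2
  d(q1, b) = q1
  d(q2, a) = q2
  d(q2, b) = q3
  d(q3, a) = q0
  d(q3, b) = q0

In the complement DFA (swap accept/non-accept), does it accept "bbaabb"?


Trace: q0 -> q2 -> q3 -> q0 -> q3 -> q0 -> q2
Final: q2
Original accept: {q0, q3}
Complement: q2 is not in original accept

Yes, complement accepts (original rejects)


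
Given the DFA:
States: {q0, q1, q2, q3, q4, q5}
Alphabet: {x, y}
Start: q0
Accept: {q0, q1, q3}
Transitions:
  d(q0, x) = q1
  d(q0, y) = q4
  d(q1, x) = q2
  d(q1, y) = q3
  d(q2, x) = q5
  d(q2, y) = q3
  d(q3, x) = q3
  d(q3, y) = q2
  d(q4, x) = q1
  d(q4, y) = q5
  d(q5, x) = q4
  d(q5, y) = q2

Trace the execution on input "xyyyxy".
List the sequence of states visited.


Input: xyyyxy
d(q0, x) = q1
d(q1, y) = q3
d(q3, y) = q2
d(q2, y) = q3
d(q3, x) = q3
d(q3, y) = q2


q0 -> q1 -> q3 -> q2 -> q3 -> q3 -> q2


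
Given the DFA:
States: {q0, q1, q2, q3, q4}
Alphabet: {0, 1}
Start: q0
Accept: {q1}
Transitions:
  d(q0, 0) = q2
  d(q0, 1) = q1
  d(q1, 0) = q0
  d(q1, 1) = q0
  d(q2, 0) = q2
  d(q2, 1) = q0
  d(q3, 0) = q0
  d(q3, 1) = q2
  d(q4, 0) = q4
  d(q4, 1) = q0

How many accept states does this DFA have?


Accept states listed: {q1}
Counting: q1(1)

1


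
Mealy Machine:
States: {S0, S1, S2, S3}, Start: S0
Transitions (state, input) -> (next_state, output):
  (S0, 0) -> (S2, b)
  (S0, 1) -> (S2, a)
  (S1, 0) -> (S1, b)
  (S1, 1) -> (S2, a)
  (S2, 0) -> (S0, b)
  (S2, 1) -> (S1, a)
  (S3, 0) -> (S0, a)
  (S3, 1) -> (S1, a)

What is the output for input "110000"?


Step-by-step:
  (S0, 1) -> (S2, a)
  (S2, 1) -> (S1, a)
  (S1, 0) -> (S1, b)
  (S1, 0) -> (S1, b)
  (S1, 0) -> (S1, b)
  (S1, 0) -> (S1, b)

"aabbbb"


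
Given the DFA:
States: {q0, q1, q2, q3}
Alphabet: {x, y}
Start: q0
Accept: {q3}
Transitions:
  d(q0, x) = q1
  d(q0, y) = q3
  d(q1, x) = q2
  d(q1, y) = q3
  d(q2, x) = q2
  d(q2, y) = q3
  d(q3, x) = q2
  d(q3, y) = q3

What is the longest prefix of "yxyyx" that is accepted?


Run the DFA, marking each prefix where the state is accepting:
  "" -> q0 [reject]
  "y" -> q3 [accept]
  "yx" -> q2 [reject]
  "yxy" -> q3 [accept]
  "yxyy" -> q3 [accept]
  "yxyyx" -> q2 [reject]

"yxyy"


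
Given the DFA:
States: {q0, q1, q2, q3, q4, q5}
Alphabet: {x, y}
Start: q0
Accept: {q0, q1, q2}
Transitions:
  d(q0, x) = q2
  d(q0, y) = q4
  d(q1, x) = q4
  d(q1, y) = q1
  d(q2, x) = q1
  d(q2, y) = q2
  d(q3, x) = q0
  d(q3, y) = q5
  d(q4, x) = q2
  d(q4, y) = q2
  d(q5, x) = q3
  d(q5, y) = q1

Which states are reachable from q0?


BFS from q0:
  layer 0: {q0}
  layer 1: {q2, q4}
  layer 2: {q1}

{q0, q1, q2, q4}


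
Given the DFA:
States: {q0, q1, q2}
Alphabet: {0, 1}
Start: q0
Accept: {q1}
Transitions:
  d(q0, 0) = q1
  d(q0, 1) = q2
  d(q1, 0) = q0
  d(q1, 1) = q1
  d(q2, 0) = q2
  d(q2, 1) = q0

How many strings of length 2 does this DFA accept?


Enumerating all length-2 strings:
  "00" -> q0 [reject]
  "01" -> q1 [accept]
  "10" -> q2 [reject]
  "11" -> q0 [reject]

1 out of 4


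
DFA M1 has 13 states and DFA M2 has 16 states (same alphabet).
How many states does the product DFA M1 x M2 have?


Product construction pairs every M1 state with every M2 state.
13 * 16 = 208

208


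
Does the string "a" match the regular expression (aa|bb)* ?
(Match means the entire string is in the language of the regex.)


|string| = 1; first = 'a'; last = 'a'

No, "a" does not match (aa|bb)*


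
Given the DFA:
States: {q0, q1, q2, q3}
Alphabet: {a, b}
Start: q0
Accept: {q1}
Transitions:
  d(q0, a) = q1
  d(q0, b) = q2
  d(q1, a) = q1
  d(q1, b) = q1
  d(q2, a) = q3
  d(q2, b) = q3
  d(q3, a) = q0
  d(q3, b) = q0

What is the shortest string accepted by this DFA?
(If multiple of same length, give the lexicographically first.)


BFS by string length (lex-first path to each state shown):
  len 0: q0<-""
  len 1: q1<-"a", q2<-"b"
Found accept state at length 1.

"a"


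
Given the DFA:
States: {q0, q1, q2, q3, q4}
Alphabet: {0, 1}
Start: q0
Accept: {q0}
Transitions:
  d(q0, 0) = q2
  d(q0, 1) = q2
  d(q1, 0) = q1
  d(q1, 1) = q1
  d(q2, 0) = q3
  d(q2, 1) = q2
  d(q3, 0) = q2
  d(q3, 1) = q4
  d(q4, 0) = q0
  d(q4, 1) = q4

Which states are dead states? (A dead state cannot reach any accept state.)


Forward reachability from each state:
  q0 -> reaches accept state q0 (live)
  q1 -> reaches {q1}, no accept state (dead)
  q2 -> reaches accept state q0 (live)
  q3 -> reaches accept state q0 (live)
  q4 -> reaches accept state q0 (live)

{q1}


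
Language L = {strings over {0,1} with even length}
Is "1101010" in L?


length = 7; 7 mod 2 = 1

No, "1101010" is not in L


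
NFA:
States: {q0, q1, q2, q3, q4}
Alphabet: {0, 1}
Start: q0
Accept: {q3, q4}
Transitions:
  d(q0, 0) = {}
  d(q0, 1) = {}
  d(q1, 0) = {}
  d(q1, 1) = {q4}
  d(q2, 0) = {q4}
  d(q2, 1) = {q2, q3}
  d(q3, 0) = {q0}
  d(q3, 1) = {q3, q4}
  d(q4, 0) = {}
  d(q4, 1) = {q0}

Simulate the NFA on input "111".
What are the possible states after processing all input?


Start: {q0}
  --1--> {}
  --1--> {}
  --1--> {}

{} (empty set, no valid transitions)


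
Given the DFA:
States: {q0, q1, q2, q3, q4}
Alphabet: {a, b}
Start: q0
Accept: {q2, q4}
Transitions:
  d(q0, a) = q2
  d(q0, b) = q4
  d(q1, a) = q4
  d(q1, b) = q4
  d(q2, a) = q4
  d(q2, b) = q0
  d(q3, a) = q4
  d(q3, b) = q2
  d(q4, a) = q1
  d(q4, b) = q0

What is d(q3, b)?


Looking up transition d(q3, b)

q2


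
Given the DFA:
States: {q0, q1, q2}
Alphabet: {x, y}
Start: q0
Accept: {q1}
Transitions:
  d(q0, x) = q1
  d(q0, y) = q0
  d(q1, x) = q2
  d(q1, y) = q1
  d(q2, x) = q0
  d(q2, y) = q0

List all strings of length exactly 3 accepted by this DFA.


All strings of length 3: 8 total
Accepted: 3

"xyy", "yxy", "yyx"


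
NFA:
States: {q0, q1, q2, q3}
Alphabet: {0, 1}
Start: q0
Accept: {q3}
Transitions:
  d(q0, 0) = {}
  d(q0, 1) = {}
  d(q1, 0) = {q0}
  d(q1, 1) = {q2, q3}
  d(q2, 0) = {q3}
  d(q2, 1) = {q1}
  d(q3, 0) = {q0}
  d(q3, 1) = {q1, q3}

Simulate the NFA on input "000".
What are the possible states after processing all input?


Start: {q0}
  --0--> {}
  --0--> {}
  --0--> {}

{} (empty set, no valid transitions)


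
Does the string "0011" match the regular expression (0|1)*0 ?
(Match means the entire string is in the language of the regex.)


|string| = 4; first = '0'; last = '1'

No, "0011" does not match (0|1)*0


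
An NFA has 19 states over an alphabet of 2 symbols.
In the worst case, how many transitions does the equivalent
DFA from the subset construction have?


Subset construction: one DFA state per subset of NFA states = 2^19 = 524288 states.
Each DFA state has 2 outgoing transitions: 524288 * 2 = 1048576

1048576


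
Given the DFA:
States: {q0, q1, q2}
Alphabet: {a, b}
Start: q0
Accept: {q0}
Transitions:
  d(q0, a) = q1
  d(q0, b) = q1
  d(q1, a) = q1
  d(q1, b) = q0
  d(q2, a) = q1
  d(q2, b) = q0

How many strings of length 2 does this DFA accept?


Enumerating all length-2 strings:
  "aa" -> q1 [reject]
  "ab" -> q0 [accept]
  "ba" -> q1 [reject]
  "bb" -> q0 [accept]

2 out of 4


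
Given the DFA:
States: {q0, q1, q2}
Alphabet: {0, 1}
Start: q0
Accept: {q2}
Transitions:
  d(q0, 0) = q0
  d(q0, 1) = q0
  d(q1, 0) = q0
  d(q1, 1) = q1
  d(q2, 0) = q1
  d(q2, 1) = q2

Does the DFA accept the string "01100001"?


Trace: q0 -> q0 -> q0 -> q0 -> q0 -> q0 -> q0 -> q0 -> q0
Final state: q0
Accept states: {q2}

No, rejected (final state q0 is not an accept state)


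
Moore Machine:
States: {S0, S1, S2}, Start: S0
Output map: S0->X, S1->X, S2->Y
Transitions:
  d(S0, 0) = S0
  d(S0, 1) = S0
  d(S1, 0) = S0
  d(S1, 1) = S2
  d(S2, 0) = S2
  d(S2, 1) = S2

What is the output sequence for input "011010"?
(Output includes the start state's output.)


Start: S0 (output X)
  --0--> S0 (output X)
  --1--> S0 (output X)
  --1--> S0 (output X)
  --0--> S0 (output X)
  --1--> S0 (output X)
  --0--> S0 (output X)

"XXXXXXX"


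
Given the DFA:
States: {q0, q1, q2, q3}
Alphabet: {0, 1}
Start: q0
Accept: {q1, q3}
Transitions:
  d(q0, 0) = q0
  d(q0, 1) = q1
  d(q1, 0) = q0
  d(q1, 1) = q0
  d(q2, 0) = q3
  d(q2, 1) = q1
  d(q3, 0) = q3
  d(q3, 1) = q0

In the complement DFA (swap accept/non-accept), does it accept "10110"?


Trace: q0 -> q1 -> q0 -> q1 -> q0 -> q0
Final: q0
Original accept: {q1, q3}
Complement: q0 is not in original accept

Yes, complement accepts (original rejects)


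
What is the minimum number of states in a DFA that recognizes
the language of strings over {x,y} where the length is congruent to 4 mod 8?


States track (length) mod 8.
Need 8 states: one per remainder 0..7; accept = remainder 4.

8


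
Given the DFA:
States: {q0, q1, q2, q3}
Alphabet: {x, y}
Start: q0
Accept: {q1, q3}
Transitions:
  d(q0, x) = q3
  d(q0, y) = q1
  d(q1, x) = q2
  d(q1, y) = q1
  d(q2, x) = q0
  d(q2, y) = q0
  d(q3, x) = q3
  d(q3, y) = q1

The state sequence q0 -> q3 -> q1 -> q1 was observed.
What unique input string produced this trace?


Trace back each transition to find the symbol:
  q0 --[x]--> q3
  q3 --[y]--> q1
  q1 --[y]--> q1

"xyy"


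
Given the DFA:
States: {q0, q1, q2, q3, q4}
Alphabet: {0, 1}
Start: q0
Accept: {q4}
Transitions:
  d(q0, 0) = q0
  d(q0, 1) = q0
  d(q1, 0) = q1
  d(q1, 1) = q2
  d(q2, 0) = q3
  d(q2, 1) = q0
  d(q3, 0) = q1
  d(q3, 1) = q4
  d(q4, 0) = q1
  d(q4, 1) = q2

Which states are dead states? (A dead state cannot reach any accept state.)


Forward reachability from each state:
  q0 -> reaches {q0}, no accept state (dead)
  q1 -> reaches accept state q4 (live)
  q2 -> reaches accept state q4 (live)
  q3 -> reaches accept state q4 (live)
  q4 -> reaches accept state q4 (live)

{q0}


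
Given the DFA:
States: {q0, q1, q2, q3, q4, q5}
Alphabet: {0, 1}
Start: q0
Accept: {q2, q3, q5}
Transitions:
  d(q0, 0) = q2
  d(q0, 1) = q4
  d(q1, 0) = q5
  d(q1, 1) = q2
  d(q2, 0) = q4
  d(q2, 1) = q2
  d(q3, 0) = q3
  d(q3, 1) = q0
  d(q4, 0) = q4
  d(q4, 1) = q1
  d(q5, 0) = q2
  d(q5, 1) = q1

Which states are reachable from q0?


BFS from q0:
  layer 0: {q0}
  layer 1: {q2, q4}
  layer 2: {q1}
  layer 3: {q5}

{q0, q1, q2, q4, q5}


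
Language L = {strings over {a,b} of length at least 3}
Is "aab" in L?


length = 3

Yes, "aab" is in L


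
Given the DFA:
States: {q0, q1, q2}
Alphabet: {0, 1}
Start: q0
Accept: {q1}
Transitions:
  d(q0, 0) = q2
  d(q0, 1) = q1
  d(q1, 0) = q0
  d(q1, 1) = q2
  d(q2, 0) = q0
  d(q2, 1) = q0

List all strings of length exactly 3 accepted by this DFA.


All strings of length 3: 8 total
Accepted: 3

"001", "011", "101"


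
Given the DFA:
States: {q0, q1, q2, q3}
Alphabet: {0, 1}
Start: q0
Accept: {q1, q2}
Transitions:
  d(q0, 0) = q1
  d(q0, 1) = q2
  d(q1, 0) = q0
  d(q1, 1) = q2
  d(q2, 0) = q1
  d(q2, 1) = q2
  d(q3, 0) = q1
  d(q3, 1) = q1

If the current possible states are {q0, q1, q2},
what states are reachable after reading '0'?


Apply transition on '0' from each current state:
  d(q0, 0) = q1
  d(q1, 0) = q0
  d(q2, 0) = q1

{q0, q1}


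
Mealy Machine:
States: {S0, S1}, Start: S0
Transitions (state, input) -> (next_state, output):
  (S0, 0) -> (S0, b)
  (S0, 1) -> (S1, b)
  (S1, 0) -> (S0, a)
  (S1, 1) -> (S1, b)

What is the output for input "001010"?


Step-by-step:
  (S0, 0) -> (S0, b)
  (S0, 0) -> (S0, b)
  (S0, 1) -> (S1, b)
  (S1, 0) -> (S0, a)
  (S0, 1) -> (S1, b)
  (S1, 0) -> (S0, a)

"bbbaba"


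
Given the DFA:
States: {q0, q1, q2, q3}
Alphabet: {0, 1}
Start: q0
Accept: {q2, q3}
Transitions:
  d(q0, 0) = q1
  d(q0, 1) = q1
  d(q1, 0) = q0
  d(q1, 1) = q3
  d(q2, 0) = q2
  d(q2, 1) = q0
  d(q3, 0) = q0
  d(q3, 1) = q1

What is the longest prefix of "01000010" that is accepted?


Run the DFA, marking each prefix where the state is accepting:
  "" -> q0 [reject]
  "0" -> q1 [reject]
  "01" -> q3 [accept]
  "010" -> q0 [reject]
  "0100" -> q1 [reject]
  "01000" -> q0 [reject]
  "010000" -> q1 [reject]
  "0100001" -> q3 [accept]
  "01000010" -> q0 [reject]

"0100001"


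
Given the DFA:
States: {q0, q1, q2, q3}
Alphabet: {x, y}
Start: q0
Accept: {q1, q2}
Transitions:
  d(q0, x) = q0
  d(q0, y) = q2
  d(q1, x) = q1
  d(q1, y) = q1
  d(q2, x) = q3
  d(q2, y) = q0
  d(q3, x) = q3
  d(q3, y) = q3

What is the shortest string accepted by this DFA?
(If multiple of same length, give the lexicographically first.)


BFS by string length (lex-first path to each state shown):
  len 0: q0<-""
  len 1: q0<-"x", q2<-"y"
Found accept state at length 1.

"y"


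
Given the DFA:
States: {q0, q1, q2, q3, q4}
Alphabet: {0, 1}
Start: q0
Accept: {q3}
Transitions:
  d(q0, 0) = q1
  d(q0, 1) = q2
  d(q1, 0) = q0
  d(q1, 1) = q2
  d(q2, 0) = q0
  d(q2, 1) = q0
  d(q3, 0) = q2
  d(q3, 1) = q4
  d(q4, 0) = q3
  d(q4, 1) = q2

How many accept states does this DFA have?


Accept states listed: {q3}
Counting: q3(1)

1


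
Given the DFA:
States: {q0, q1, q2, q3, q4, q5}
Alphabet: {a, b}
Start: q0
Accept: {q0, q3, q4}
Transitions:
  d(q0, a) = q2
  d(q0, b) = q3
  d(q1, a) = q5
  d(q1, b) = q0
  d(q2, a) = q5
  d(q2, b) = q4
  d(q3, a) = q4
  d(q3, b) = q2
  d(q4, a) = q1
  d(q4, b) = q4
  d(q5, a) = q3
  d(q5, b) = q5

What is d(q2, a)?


Looking up transition d(q2, a)

q5


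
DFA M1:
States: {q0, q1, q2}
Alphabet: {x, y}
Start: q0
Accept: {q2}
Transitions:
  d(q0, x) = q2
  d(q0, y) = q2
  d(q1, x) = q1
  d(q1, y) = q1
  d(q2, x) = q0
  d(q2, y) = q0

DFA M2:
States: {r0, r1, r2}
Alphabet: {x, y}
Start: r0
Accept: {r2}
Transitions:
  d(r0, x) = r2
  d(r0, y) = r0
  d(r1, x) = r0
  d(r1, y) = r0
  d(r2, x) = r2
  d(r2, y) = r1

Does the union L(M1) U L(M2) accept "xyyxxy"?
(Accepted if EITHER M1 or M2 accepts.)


M1: final=q0 accepted=False
M2: final=r1 accepted=False

No, union rejects (neither accepts)


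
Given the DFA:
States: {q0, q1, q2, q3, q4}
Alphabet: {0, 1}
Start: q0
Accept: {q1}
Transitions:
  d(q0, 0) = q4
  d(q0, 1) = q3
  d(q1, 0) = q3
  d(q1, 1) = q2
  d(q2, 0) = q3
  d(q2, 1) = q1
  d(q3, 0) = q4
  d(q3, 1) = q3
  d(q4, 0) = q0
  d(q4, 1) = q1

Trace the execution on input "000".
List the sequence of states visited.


Input: 000
d(q0, 0) = q4
d(q4, 0) = q0
d(q0, 0) = q4


q0 -> q4 -> q0 -> q4


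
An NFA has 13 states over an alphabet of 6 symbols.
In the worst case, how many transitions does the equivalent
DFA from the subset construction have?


Subset construction: one DFA state per subset of NFA states = 2^13 = 8192 states.
Each DFA state has 6 outgoing transitions: 8192 * 6 = 49152

49152


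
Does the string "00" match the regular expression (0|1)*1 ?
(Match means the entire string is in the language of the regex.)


|string| = 2; first = '0'; last = '0'

No, "00" does not match (0|1)*1


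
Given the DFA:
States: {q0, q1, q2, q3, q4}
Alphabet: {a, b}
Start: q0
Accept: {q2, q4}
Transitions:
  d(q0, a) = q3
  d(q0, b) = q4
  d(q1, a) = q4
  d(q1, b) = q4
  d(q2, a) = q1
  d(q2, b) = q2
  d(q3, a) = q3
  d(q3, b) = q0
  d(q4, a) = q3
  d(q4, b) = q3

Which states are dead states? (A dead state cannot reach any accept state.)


Forward reachability from each state:
  q0 -> reaches accept state q4 (live)
  q1 -> reaches accept state q4 (live)
  q2 -> reaches accept state q2 (live)
  q3 -> reaches accept state q4 (live)
  q4 -> reaches accept state q4 (live)

None (all states can reach an accept state)


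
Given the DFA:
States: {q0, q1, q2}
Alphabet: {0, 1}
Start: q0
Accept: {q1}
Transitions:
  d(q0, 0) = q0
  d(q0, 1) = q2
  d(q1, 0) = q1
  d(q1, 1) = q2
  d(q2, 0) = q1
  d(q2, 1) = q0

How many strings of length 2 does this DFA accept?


Enumerating all length-2 strings:
  "00" -> q0 [reject]
  "01" -> q2 [reject]
  "10" -> q1 [accept]
  "11" -> q0 [reject]

1 out of 4


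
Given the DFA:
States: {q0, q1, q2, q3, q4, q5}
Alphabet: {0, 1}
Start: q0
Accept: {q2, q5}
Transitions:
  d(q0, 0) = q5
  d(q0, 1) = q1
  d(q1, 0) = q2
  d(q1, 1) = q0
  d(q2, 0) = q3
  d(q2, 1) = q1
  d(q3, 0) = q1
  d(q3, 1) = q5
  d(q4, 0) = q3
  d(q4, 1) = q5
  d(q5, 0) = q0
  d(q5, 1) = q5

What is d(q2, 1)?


Looking up transition d(q2, 1)

q1
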